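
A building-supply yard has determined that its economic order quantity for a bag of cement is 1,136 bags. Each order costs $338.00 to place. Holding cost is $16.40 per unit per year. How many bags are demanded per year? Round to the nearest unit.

D ≈ 31,308 bags per year

Invert the EOQ relation Q*² = 2DS/H.
From Q* = √(2DS/H): D = Q*²H / (2S) = 1,136² × 16.4 / (2 × 338) = 31307.891.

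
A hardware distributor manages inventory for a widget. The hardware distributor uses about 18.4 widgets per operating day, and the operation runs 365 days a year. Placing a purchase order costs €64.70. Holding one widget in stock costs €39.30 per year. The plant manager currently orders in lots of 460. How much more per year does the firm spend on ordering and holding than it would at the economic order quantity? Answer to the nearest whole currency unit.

Extra cost ≈ €4,140 per year

Annual demand D = 18.4 × 365 = 6,716.
EOQ = √(2DS/H) = √(2 × 6,716 × 64.7 / 39.3) ≈ 148.71.
Cost at Q* = (D/Q*)S + (Q*/2)H = √(2DSH) ≈ €5,844.12.
Cost at Q = 460: (6,716/460)×64.7 + (460/2)×39.3 = €944.62 + €9,039.00 = €9,983.62.
Excess = €9,983.62 − €5,844.12 = €4,139.50.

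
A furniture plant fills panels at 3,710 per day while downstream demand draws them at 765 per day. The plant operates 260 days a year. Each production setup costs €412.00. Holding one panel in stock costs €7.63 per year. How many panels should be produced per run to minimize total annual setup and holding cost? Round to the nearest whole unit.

Annual demand D = 765 × 260 = 198,900.
Production build-up factor (1 − d/p) = 1 − 765/3,710 = 0.7938.
Q* = √(2DS / (H(1 − d/p))) = √(2 × 198,900 × 412 / (7.63 × 0.7938)).
= √(163,893,600 / 6.0567) ≈ 5201.912.

Q* ≈ 5,202 panels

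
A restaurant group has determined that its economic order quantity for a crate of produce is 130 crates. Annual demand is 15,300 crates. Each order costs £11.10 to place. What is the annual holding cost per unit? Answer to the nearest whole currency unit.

H ≈ £20

Invert the EOQ relation Q*² = 2DS/H.
From Q* = √(2DS/H): H = 2DS / Q*² = 2 × 15,300 × 11.1 / 130² = 20.0982.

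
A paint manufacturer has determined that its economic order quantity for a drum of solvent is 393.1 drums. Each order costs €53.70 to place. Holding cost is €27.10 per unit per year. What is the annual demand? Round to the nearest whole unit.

Invert the EOQ relation Q*² = 2DS/H.
From Q* = √(2DS/H): D = Q*²H / (2S) = 393.1² × 27.1 / (2 × 53.7) = 38991.604.

D ≈ 38,992 drums per year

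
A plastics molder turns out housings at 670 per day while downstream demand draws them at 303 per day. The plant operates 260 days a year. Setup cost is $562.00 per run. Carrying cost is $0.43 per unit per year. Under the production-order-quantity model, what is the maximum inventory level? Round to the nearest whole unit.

I_max ≈ 10,621 housings

Annual demand D = 303 × 260 = 78,780.
Production build-up factor (1 − d/p) = 1 − 303/670 = 0.5478.
Q* = √(2DS / (H(1 − d/p))) = √(2 × 78,780 × 562 / (0.43 × 0.5478)).
= √(88,548,720 / 0.2355) ≈ 19389.262.
Maximum inventory = Q*(1 − d/p) = 19389.262 × 0.5478 ≈ 10620.685.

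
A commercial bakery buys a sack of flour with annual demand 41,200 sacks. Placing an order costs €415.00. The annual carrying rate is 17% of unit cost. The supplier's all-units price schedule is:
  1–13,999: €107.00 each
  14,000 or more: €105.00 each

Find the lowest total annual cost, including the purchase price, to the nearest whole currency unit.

Holding cost per unit per year at price C is H = 0.17·C.
Candidates are each tier's EOQ (if it falls in that tier) and each price-break quantity.
EOQ at €107.00 = 1371.1 (feasible in tier 1): TC = 41,200×€107.00 + (41,200/1371.1)×415 + (1371.1/2)×0.17×€107.00 = €4,433,340.43.
EOQ at €105.00 = 1384.1 < 14000, so use break Q=14000: TC = 41,200×€105.00 + (41,200/14000.0)×415 + (14000.0/2)×0.17×€105.00 = €4,452,171.29.
Lowest total cost among the candidates is at Q = 1371.1.

TC* ≈ €4,433,340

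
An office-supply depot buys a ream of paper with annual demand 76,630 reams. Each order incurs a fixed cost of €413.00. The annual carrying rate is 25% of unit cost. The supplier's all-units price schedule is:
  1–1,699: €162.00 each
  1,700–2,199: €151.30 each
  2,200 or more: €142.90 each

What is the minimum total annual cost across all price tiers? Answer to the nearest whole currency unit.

Holding cost per unit per year at price C is H = 0.25·C.
For each price level, check whether its EOQ is feasible; otherwise the best quantity at that price is the breakpoint.
EOQ at €162.00 = 1250.1 (feasible in tier 1): TC = 76,630×€162.00 + (76,630/1250.1)×413 + (1250.1/2)×0.25×€162.00 = €12,464,691.05.
EOQ at €151.30 = 1293.6 < 1700, so use break Q=1700: TC = 76,630×€151.30 + (76,630/1700.0)×413 + (1700.0/2)×0.25×€151.30 = €11,644,886.83.
EOQ at €142.90 = 1331.1 < 2200, so use break Q=2200: TC = 76,630×€142.90 + (76,630/2200.0)×413 + (2200.0/2)×0.25×€142.90 = €11,004,110.04.
Lowest total cost among the candidates is at Q = 2200.0.

TC* ≈ €11,004,110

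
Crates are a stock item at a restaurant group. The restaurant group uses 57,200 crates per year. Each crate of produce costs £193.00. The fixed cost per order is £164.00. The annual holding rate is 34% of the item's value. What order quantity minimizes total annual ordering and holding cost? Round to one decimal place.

Q* ≈ 534.7 crates

Holding cost H = 0.34 × £193.00 = £65.6200 per unit per year.
EOQ = √(2DS / H) = √(2 × 57,200 × 164 / 65.62).
= √(18,761,600 / 65.62) = √285,912.8315 ≈ 534.708.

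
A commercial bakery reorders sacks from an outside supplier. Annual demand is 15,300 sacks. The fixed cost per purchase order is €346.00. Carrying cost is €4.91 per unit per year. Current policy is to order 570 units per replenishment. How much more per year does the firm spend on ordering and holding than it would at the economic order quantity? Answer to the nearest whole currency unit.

EOQ = √(2DS/H) = √(2 × 15,300 × 346 / 4.91) ≈ 1468.45.
Cost at Q* = (D/Q*)S + (Q*/2)H = √(2DSH) ≈ €7,210.07.
Cost at Q = 570: (15,300/570)×346 + (570/2)×4.91 = €9,287.37 + €1,399.35 = €10,686.72.
Excess = €10,686.72 − €7,210.07 = €3,476.65.

Extra cost ≈ €3,477 per year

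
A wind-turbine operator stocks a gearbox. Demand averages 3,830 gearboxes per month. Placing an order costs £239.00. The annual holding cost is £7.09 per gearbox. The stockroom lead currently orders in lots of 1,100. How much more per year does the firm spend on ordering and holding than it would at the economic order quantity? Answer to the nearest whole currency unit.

Annual demand D = 3,830 × 12 = 45,960.
EOQ = √(2DS/H) = √(2 × 45,960 × 239 / 7.09) ≈ 1760.28.
Cost at Q* = (D/Q*)S + (Q*/2)H = √(2DSH) ≈ £12,480.36.
Cost at Q = 1,100: (45,960/1,100)×239 + (1,100/2)×7.09 = £9,985.85 + £3,899.50 = £13,885.35.
Excess = £13,885.35 − £12,480.36 = £1,405.00.

Extra cost ≈ £1,405 per year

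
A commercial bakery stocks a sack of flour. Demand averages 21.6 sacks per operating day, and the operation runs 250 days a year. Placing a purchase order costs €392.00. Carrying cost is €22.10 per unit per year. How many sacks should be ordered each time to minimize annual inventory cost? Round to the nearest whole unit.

Q* ≈ 438 sacks

Annual demand D = 21.6 × 250 = 5,400.
EOQ = √(2DS / H) = √(2 × 5,400 × 392 / 22.1).
= √(4,233,600 / 22.1) = √191,565.6109 ≈ 437.682.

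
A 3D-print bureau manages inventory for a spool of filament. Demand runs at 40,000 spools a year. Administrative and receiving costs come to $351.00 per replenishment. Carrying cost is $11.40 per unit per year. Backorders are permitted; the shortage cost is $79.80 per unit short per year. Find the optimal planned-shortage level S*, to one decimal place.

With planned backorders, Q* = √(2DS/H) · √((H+B)/B).
√(2DS/H) = √(2 × 40,000 × 351 / 11.4) = 1569.445.
√((H+B)/B) = √((11.4+79.8)/79.8) = 1.0690.
Q* ≈ 1677.807.
S* = Q* · H/(H+B) = 1677.807 × 11.4/91.2 ≈ 209.726.

S* ≈ 209.7 spools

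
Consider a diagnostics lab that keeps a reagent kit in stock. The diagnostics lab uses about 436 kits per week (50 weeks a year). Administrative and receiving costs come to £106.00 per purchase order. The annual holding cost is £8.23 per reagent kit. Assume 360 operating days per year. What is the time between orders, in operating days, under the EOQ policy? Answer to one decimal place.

Annual demand D = 436 × 50 = 21,800.
Q* = √(2DS/H) = √(2 × 21,800 × 106 / 8.23) ≈ 749.37.
Cycle time = Q*/D × 360 = 749.37 / 21,800 × 360 ≈ 12.375 days.

T ≈ 12.4 days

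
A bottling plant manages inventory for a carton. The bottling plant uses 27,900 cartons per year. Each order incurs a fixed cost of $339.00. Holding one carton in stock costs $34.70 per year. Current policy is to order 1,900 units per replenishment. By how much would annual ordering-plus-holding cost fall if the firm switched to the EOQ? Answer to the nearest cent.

Extra cost ≈ $12,322.80 per year

EOQ = √(2DS/H) = √(2 × 27,900 × 339 / 34.7) ≈ 738.33.
Cost at Q* = (D/Q*)S + (Q*/2)H = √(2DSH) ≈ $25,620.15.
Cost at Q = 1,900: (27,900/1,900)×339 + (1,900/2)×34.7 = $4,977.95 + $32,965.00 = $37,942.95.
Excess = $37,942.95 − $25,620.15 = $12,322.80.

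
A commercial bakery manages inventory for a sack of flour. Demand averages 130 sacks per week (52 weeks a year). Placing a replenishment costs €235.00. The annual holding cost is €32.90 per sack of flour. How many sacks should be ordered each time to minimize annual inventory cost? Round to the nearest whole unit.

Q* ≈ 311 sacks

Annual demand D = 130 × 52 = 6,760.
EOQ = √(2DS / H) = √(2 × 6,760 × 235 / 32.9).
= √(3,177,200 / 32.9) = √96,571.4286 ≈ 310.759.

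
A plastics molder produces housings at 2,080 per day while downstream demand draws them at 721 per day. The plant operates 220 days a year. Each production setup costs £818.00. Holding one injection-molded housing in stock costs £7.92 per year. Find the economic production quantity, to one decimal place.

Annual demand D = 721 × 220 = 158,620.
Production build-up factor (1 − d/p) = 1 − 721/2,080 = 0.6534.
Q* = √(2DS / (H(1 − d/p))) = √(2 × 158,620 × 818 / (7.92 × 0.6534)).
= √(259,502,320 / 5.1747) ≈ 7081.577.

Q* ≈ 7,081.6 housings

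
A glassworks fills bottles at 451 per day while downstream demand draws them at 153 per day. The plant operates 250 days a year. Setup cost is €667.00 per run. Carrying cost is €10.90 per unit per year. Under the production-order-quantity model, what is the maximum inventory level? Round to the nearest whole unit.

I_max ≈ 1,759 bottles

Annual demand D = 153 × 250 = 38,250.
Production build-up factor (1 − d/p) = 1 − 153/451 = 0.6608.
Q* = √(2DS / (H(1 − d/p))) = √(2 × 38,250 × 667 / (10.9 × 0.6608)).
= √(51,025,500 / 7.2022) ≈ 2661.709.
Maximum inventory = Q*(1 − d/p) = 2661.709 × 0.6608 ≈ 1758.734.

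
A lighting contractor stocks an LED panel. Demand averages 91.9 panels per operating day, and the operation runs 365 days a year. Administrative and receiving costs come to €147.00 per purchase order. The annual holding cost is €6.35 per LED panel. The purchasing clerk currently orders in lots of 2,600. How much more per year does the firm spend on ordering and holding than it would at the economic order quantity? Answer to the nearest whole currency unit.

Extra cost ≈ €2,238 per year

Annual demand D = 91.9 × 365 = 33,543.5.
EOQ = √(2DS/H) = √(2 × 33,543.5 × 147 / 6.35) ≈ 1246.21.
Cost at Q* = (D/Q*)S + (Q*/2)H = √(2DSH) ≈ €7,913.43.
Cost at Q = 2,600: (33,543.5/2,600)×147 + (2,600/2)×6.35 = €1,896.50 + €8,255.00 = €10,151.50.
Excess = €10,151.50 − €7,913.43 = €2,238.07.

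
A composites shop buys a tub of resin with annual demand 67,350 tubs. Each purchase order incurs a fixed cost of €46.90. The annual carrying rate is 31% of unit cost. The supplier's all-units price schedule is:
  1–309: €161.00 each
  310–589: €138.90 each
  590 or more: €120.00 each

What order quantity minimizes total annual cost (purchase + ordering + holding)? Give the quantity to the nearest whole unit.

Q* ≈ 590 tubs

Holding cost per unit per year at price C is H = 0.31·C.
Candidates are each tier's EOQ (if it falls in that tier) and each price-break quantity.
Tier 1 (€161.00): EOQ = 355.8 exceeds tier's upper bound 309, so this tier is dominated.
EOQ at €138.90 = 383.0 (feasible in tier 2): TC = 67,350×€138.90 + (67,350/383.0)×46.9 + (383.0/2)×0.31×€138.90 = €9,371,408.10.
EOQ at €120.00 = 412.1 < 590, so use break Q=590: TC = 67,350×€120.00 + (67,350/590.0)×46.9 + (590.0/2)×0.31×€120.00 = €8,098,327.75.
Lowest total cost is €8,098,327.75 at Q = 590.0.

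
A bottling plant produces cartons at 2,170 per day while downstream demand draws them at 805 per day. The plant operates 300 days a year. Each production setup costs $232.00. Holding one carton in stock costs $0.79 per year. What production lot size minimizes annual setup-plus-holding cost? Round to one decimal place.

Q* ≈ 15,016.5 cartons

Annual demand D = 805 × 300 = 241,500.
Production build-up factor (1 − d/p) = 1 − 805/2,170 = 0.6290.
Q* = √(2DS / (H(1 − d/p))) = √(2 × 241,500 × 232 / (0.79 × 0.6290)).
= √(112,056,000 / 0.4969) ≈ 15016.460.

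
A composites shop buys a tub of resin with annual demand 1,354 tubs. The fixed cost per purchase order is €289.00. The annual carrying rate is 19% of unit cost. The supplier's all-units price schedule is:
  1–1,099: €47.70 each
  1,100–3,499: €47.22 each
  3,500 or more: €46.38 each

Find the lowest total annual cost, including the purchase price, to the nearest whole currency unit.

TC* ≈ €67,249

Holding cost per unit per year at price C is H = 0.19·C.
Evaluate total cost at each tier's feasible EOQ or, if the EOQ is below the tier, at the tier's minimum quantity.
EOQ at €47.70 = 293.9 (feasible in tier 1): TC = 1,354×€47.70 + (1,354/293.9)×289 + (293.9/2)×0.19×€47.70 = €67,249.03.
EOQ at €47.22 = 295.3 < 1100, so use break Q=1100: TC = 1,354×€47.22 + (1,354/1100.0)×289 + (1100.0/2)×0.19×€47.22 = €69,226.10.
EOQ at €46.38 = 298.0 < 3500, so use break Q=3500: TC = 1,354×€46.38 + (1,354/3500.0)×289 + (3500.0/2)×0.19×€46.38 = €78,331.67.
Lowest total cost among the candidates is at Q = 293.9.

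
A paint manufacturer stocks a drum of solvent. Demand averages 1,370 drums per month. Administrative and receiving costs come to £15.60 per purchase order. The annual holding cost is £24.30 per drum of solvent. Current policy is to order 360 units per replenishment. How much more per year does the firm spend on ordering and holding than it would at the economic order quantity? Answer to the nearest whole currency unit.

Extra cost ≈ £1,556 per year

Annual demand D = 1,370 × 12 = 16,440.
EOQ = √(2DS/H) = √(2 × 16,440 × 15.6 / 24.3) ≈ 145.29.
Cost at Q* = (D/Q*)S + (Q*/2)H = √(2DSH) ≈ £3,530.46.
Cost at Q = 360: (16,440/360)×15.6 + (360/2)×24.3 = £712.40 + £4,374.00 = £5,086.40.
Excess = £5,086.40 − £3,530.46 = £1,555.94.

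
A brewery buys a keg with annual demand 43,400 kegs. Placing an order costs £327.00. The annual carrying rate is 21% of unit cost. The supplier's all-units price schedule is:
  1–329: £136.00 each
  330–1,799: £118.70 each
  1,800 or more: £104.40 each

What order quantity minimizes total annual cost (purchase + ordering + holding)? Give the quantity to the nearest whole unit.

Q* ≈ 1,800 kegs

Holding cost per unit per year at price C is H = 0.21·C.
Evaluate total cost at each tier's feasible EOQ or, if the EOQ is below the tier, at the tier's minimum quantity.
Tier 1 (£136.00): EOQ = 996.9 exceeds tier's upper bound 329, so this tier is dominated.
EOQ at £118.70 = 1067.1 (feasible in tier 2): TC = 43,400×£118.70 + (43,400/1067.1)×327 + (1067.1/2)×0.21×£118.70 = £5,178,179.21.
EOQ at £104.40 = 1137.8 < 1800, so use break Q=1800: TC = 43,400×£104.40 + (43,400/1800.0)×327 + (1800.0/2)×0.21×£104.40 = £4,558,575.93.
Lowest total cost is £4,558,575.93 at Q = 1800.0.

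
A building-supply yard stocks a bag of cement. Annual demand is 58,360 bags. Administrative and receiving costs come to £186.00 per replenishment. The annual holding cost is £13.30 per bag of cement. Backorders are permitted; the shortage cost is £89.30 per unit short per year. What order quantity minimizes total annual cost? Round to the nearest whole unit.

With planned backorders, Q* = √(2DS/H) · √((H+B)/B).
√(2DS/H) = √(2 × 58,360 × 186 / 13.3) = 1277.625.
√((H+B)/B) = √((13.3+89.3)/89.3) = 1.0719.
Q* ≈ 1369.466.

Q* ≈ 1,369 bags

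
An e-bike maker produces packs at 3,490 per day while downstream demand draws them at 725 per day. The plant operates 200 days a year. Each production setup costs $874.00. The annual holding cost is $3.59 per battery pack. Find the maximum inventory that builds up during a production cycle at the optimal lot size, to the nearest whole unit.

Annual demand D = 725 × 200 = 145,000.
Production build-up factor (1 − d/p) = 1 − 725/3,490 = 0.7923.
Q* = √(2DS / (H(1 − d/p))) = √(2 × 145,000 × 874 / (3.59 × 0.7923)).
= √(253,460,000 / 2.8442) ≈ 9440.014.
Maximum inventory = Q*(1 − d/p) = 9440.014 × 0.7923 ≈ 7478.980.

I_max ≈ 7,479 packs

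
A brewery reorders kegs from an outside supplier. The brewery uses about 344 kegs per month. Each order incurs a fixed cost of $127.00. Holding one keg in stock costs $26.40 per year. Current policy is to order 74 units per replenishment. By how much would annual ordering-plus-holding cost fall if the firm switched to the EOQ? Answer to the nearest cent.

Extra cost ≈ $2,800.09 per year

Annual demand D = 344 × 12 = 4,128.
EOQ = √(2DS/H) = √(2 × 4,128 × 127 / 26.4) ≈ 199.29.
Cost at Q* = (D/Q*)S + (Q*/2)H = √(2DSH) ≈ $5,261.25.
Cost at Q = 74: (4,128/74)×127 + (74/2)×26.4 = $7,084.54 + $976.80 = $8,061.34.
Excess = $8,061.34 − $5,261.25 = $2,800.09.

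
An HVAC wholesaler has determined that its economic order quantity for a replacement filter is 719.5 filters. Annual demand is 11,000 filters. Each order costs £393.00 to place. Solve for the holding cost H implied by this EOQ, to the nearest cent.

H ≈ £16.70

Invert the EOQ relation Q*² = 2DS/H.
From Q* = √(2DS/H): H = 2DS / Q*² = 2 × 11,000 × 393 / 719.5² = 16.7014.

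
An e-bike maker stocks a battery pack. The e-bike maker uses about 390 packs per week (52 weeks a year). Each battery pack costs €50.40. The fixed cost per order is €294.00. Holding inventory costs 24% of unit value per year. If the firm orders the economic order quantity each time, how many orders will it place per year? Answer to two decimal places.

Annual demand D = 390 × 52 = 20,280.
Holding cost H = 0.24 × €50.40 = €12.0960 per unit per year.
The optimal lot size = √(2DS/H) = √(2 × 20,280 × 294 / 12.096) ≈ 992.89.
Orders per year = D / Q* = 20,280 / 992.89 ≈ 20.425.

N ≈ 20.43 orders per year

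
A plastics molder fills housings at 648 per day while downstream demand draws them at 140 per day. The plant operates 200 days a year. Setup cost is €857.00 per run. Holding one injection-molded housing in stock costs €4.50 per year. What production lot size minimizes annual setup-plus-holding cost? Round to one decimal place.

Annual demand D = 140 × 200 = 28,000.
Production build-up factor (1 − d/p) = 1 − 140/648 = 0.7840.
Q* = √(2DS / (H(1 − d/p))) = √(2 × 28,000 × 857 / (4.5 × 0.7840)).
= √(47,992,000 / 3.5278) ≈ 3688.364.

Q* ≈ 3,688.4 housings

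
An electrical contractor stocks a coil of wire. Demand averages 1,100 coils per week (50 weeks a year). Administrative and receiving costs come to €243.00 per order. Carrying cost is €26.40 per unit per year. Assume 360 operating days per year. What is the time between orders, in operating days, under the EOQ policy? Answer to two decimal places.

T ≈ 6.59 days

Annual demand D = 1,100 × 50 = 55,000.
Q* = √(2DS/H) = √(2 × 55,000 × 243 / 26.4) ≈ 1006.23.
Cycle time = Q*/D × 360 = 1006.23 / 55,000 × 360 ≈ 6.586 days.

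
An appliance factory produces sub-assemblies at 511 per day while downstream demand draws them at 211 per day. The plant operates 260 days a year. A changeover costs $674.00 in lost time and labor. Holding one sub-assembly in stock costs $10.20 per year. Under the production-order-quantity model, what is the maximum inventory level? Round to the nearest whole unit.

I_max ≈ 2,063 sub-assemblies

Annual demand D = 211 × 260 = 54,860.
Production build-up factor (1 − d/p) = 1 − 211/511 = 0.5871.
Q* = √(2DS / (H(1 − d/p))) = √(2 × 54,860 × 674 / (10.2 × 0.5871)).
= √(73,951,280 / 5.9883) ≈ 3514.169.
Maximum inventory = Q*(1 − d/p) = 3514.169 × 0.5871 ≈ 2063.113.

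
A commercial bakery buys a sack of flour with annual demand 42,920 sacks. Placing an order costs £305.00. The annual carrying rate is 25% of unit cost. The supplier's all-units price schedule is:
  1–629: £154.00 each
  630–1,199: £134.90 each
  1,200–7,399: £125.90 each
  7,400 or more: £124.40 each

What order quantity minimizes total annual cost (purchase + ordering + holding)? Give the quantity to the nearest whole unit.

Q* ≈ 1,200 sacks

Holding cost per unit per year at price C is H = 0.25·C.
For each price level, check whether its EOQ is feasible; otherwise the best quantity at that price is the breakpoint.
Tier 1 (£154.00): EOQ = 824.6 exceeds tier's upper bound 629, so this tier is dominated.
EOQ at £134.90 = 881.1 (feasible in tier 2): TC = 42,920×£134.90 + (42,920/881.1)×305 + (881.1/2)×0.25×£134.90 = £5,819,622.66.
EOQ at £125.90 = 912.0 < 1200, so use break Q=1200: TC = 42,920×£125.90 + (42,920/1200.0)×305 + (1200.0/2)×0.25×£125.90 = £5,433,421.83.
EOQ at £124.40 = 917.5 < 7400, so use break Q=7400: TC = 42,920×£124.40 + (42,920/7400.0)×305 + (7400.0/2)×0.25×£124.40 = £5,456,087.00.
Lowest total cost is £5,433,421.83 at Q = 1200.0.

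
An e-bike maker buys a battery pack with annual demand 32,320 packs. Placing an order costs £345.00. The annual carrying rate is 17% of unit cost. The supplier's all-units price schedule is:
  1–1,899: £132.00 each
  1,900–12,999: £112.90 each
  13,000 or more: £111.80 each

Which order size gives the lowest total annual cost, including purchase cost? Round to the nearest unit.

Holding cost per unit per year at price C is H = 0.17·C.
For each price level, check whether its EOQ is feasible; otherwise the best quantity at that price is the breakpoint.
EOQ at £132.00 = 996.9 (feasible in tier 1): TC = 32,320×£132.00 + (32,320/996.9)×345 + (996.9/2)×0.17×£132.00 = £4,288,610.29.
EOQ at £112.90 = 1077.9 < 1900, so use break Q=1900: TC = 32,320×£112.90 + (32,320/1900.0)×345 + (1900.0/2)×0.17×£112.90 = £3,673,029.98.
EOQ at £111.80 = 1083.2 < 13000, so use break Q=13000: TC = 32,320×£111.80 + (32,320/13000.0)×345 + (13000.0/2)×0.17×£111.80 = £3,737,772.72.
Lowest total cost is £3,673,029.98 at Q = 1900.0.

Q* ≈ 1,900 packs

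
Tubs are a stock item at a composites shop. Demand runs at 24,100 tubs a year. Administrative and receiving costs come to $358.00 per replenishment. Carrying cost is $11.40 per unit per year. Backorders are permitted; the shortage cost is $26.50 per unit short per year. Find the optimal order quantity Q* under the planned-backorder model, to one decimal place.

With planned backorders, Q* = √(2DS/H) · √((H+B)/B).
√(2DS/H) = √(2 × 24,100 × 358 / 11.4) = 1230.304.
√((H+B)/B) = √((11.4+26.5)/26.5) = 1.1959.
Q* ≈ 1471.327.

Q* ≈ 1,471.3 tubs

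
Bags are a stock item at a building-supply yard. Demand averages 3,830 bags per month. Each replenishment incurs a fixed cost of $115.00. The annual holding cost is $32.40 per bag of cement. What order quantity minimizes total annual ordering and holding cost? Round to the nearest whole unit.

Annual demand D = 3,830 × 12 = 45,960.
EOQ = √(2DS / H) = √(2 × 45,960 × 115 / 32.4).
= √(10,570,800 / 32.4) = √326,259.2593 ≈ 571.191.

Q* ≈ 571 bags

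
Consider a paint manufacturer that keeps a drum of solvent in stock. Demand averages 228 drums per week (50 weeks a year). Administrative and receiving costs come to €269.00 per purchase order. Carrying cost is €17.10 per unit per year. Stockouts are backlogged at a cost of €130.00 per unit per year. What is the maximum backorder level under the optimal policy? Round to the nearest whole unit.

S* ≈ 74 drums

Annual demand D = 228 × 50 = 11,400.
With planned backorders, Q* = √(2DS/H) · √((H+B)/B).
√(2DS/H) = √(2 × 11,400 × 269 / 17.1) = 598.888.
√((H+B)/B) = √((17.1+130)/130) = 1.0637.
Q* ≈ 637.060.
S* = Q* · H/(H+B) = 637.060 × 17.1/147.1 ≈ 74.057.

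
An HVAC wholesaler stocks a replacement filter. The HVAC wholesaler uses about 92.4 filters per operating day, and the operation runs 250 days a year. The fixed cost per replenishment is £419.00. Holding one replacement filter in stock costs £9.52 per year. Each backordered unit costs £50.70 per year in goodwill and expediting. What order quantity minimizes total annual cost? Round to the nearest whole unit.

Q* ≈ 1,554 filters

Annual demand D = 92.4 × 250 = 23,100.
With planned backorders, Q* = √(2DS/H) · √((H+B)/B).
√(2DS/H) = √(2 × 23,100 × 419 / 9.52) = 1425.967.
√((H+B)/B) = √((9.52+50.7)/50.7) = 1.0898.
Q* ≈ 1554.089.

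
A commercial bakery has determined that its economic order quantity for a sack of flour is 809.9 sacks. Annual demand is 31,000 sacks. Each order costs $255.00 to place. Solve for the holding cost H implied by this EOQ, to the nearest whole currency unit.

H ≈ $24

The basic EOQ model gives Q* = √(2DS/H); rearrange for the unknown.
From Q* = √(2DS/H): H = 2DS / Q*² = 2 × 31,000 × 255 / 809.9² = 24.1029.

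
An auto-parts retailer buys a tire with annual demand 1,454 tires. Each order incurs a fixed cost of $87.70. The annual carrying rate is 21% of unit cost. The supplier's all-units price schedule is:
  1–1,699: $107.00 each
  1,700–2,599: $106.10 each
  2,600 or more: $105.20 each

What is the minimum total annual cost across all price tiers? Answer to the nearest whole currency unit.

Holding cost per unit per year at price C is H = 0.21·C.
Candidates are each tier's EOQ (if it falls in that tier) and each price-break quantity.
EOQ at $107.00 = 106.5 (feasible in tier 1): TC = 1,454×$107.00 + (1,454/106.5)×87.7 + (106.5/2)×0.21×$107.00 = $157,971.86.
EOQ at $106.10 = 107.0 < 1700, so use break Q=1700: TC = 1,454×$106.10 + (1,454/1700.0)×87.7 + (1700.0/2)×0.21×$106.10 = $173,283.26.
EOQ at $105.20 = 107.4 < 2600, so use break Q=2600: TC = 1,454×$105.20 + (1,454/2600.0)×87.7 + (2600.0/2)×0.21×$105.20 = $181,729.44.
Lowest total cost among the candidates is at Q = 106.5.

TC* ≈ $157,972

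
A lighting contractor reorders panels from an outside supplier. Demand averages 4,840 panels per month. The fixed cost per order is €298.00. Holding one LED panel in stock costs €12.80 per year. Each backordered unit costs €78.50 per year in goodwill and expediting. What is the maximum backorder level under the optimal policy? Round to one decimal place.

S* ≈ 248.6 panels

Annual demand D = 4,840 × 12 = 58,080.
With planned backorders, Q* = √(2DS/H) · √((H+B)/B).
√(2DS/H) = √(2 × 58,080 × 298 / 12.8) = 1644.491.
√((H+B)/B) = √((12.8+78.5)/78.5) = 1.0785.
Q* ≈ 1773.503.
S* = Q* · H/(H+B) = 1773.503 × 12.8/91.3 ≈ 248.640.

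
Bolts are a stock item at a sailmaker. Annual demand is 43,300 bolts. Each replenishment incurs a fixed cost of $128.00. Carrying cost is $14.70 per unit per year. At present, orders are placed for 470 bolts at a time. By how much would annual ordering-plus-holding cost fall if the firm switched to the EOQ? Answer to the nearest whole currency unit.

Extra cost ≈ $2,482 per year

EOQ = √(2DS/H) = √(2 × 43,300 × 128 / 14.7) ≈ 868.37.
Cost at Q* = (D/Q*)S + (Q*/2)H = √(2DSH) ≈ $12,765.05.
Cost at Q = 470: (43,300/470)×128 + (470/2)×14.7 = $11,792.34 + $3,454.50 = $15,246.84.
Excess = $15,246.84 − $12,765.05 = $2,481.79.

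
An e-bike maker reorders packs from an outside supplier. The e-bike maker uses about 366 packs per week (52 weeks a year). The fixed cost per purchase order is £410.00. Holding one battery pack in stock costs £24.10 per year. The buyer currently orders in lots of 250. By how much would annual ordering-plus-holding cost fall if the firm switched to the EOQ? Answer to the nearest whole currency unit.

Annual demand D = 366 × 52 = 19,032.
EOQ = √(2DS/H) = √(2 × 19,032 × 410 / 24.1) ≈ 804.71.
Cost at Q* = (D/Q*)S + (Q*/2)H = √(2DSH) ≈ £19,393.57.
Cost at Q = 250: (19,032/250)×410 + (250/2)×24.1 = £31,212.48 + £3,012.50 = £34,224.98.
Excess = £34,224.98 − £19,393.57 = £14,831.41.

Extra cost ≈ £14,831 per year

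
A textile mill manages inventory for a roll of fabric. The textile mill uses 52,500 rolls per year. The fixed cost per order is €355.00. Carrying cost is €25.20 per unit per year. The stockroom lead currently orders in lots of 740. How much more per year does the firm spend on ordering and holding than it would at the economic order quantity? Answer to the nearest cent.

EOQ = √(2DS/H) = √(2 × 52,500 × 355 / 25.2) ≈ 1216.21.
Cost at Q* = (D/Q*)S + (Q*/2)H = √(2DSH) ≈ €30,648.49.
Cost at Q = 740: (52,500/740)×355 + (740/2)×25.2 = €25,185.81 + €9,324.00 = €34,509.81.
Excess = €34,509.81 − €30,648.49 = €3,861.32.

Extra cost ≈ €3,861.32 per year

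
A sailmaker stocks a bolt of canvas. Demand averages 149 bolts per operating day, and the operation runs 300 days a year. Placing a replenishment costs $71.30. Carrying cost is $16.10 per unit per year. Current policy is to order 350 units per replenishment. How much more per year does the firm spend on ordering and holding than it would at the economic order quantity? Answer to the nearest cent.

Annual demand D = 149 × 300 = 44,700.
EOQ = √(2DS/H) = √(2 × 44,700 × 71.3 / 16.1) ≈ 629.22.
Cost at Q* = (D/Q*)S + (Q*/2)H = √(2DSH) ≈ $10,130.40.
Cost at Q = 350: (44,700/350)×71.3 + (350/2)×16.1 = $9,106.03 + $2,817.50 = $11,923.53.
Excess = $11,923.53 − $10,130.40 = $1,793.13.

Extra cost ≈ $1,793.13 per year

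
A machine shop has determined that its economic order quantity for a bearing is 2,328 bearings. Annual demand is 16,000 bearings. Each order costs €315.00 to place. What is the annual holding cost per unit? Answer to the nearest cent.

Squaring Q* = √(2DS/H) gives Q*² = 2DS/H.
From Q* = √(2DS/H): H = 2DS / Q*² = 2 × 16,000 × 315 / 2,328² = 1.8599.

H ≈ €1.86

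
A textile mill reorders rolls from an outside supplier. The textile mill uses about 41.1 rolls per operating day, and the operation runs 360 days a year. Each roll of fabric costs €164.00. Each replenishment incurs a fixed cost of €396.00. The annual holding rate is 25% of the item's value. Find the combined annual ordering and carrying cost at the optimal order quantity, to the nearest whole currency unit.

TC* ≈ €21,919

Annual demand D = 41.1 × 360 = 14,796.
Holding cost H = 0.25 × €164.00 = €41.0000 per unit per year.
The optimal lot size = √(2DS/H) = √(2 × 14,796 × 396 / 41) ≈ 534.62.
At Q*, ordering cost (D/Q*)S equals holding cost (Q*/2)H, each = √(DSH/2).
Minimum total = √(2DSH) = √(2 × 14,796 × 396 × 41) ≈ 21919.300.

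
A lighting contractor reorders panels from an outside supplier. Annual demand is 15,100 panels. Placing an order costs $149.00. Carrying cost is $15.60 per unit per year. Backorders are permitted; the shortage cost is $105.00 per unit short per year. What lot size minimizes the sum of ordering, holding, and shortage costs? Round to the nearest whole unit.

With planned backorders, Q* = √(2DS/H) · √((H+B)/B).
√(2DS/H) = √(2 × 15,100 × 149 / 15.6) = 537.074.
√((H+B)/B) = √((15.6+105)/105) = 1.0717.
Q* ≈ 575.590.

Q* ≈ 576 panels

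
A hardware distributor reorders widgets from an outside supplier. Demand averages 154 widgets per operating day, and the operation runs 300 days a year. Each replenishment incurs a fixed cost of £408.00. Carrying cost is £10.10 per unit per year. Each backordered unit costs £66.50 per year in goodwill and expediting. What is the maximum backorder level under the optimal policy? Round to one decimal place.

Annual demand D = 154 × 300 = 46,200.
With planned backorders, Q* = √(2DS/H) · √((H+B)/B).
√(2DS/H) = √(2 × 46,200 × 408 / 10.1) = 1931.992.
√((H+B)/B) = √((10.1+66.5)/66.5) = 1.0733.
Q* ≈ 2073.523.
S* = Q* · H/(H+B) = 2073.523 × 10.1/76.6 ≈ 273.402.

S* ≈ 273.4 widgets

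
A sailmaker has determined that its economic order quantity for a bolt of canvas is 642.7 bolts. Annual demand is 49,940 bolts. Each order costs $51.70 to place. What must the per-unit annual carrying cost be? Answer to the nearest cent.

H ≈ $12.50

The basic EOQ model gives Q* = √(2DS/H); rearrange for the unknown.
From Q* = √(2DS/H): H = 2DS / Q*² = 2 × 49,940 × 51.7 / 642.7² = 12.5012.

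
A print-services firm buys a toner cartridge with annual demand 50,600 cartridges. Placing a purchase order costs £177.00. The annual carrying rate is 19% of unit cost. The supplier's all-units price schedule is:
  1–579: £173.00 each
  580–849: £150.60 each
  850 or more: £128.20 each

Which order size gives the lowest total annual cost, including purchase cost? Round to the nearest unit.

Q* ≈ 858 cartridges

Holding cost per unit per year at price C is H = 0.19·C.
For each price level, check whether its EOQ is feasible; otherwise the best quantity at that price is the breakpoint.
Tier 1 (£173.00): EOQ = 738.2 exceeds tier's upper bound 579, so this tier is dominated.
EOQ at £150.60 = 791.2 (feasible in tier 2): TC = 50,600×£150.60 + (50,600/791.2)×177 + (791.2/2)×0.19×£150.60 = £7,642,999.47.
EOQ at £128.20 = 857.5 (feasible in tier 3): TC = 50,600×£128.20 + (50,600/857.5)×177 + (857.5/2)×0.19×£128.20 = £6,507,808.04.
Lowest total cost is £6,507,808.04 at Q = 857.5.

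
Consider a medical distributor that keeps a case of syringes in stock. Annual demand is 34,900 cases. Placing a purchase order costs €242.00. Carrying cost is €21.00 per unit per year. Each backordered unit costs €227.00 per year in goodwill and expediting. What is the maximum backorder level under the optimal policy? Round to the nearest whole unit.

S* ≈ 79 cases

With planned backorders, Q* = √(2DS/H) · √((H+B)/B).
√(2DS/H) = √(2 × 34,900 × 242 / 21) = 896.862.
√((H+B)/B) = √((21+227)/227) = 1.0452.
Q* ≈ 937.430.
S* = Q* · H/(H+B) = 937.430 × 21/248 ≈ 79.379.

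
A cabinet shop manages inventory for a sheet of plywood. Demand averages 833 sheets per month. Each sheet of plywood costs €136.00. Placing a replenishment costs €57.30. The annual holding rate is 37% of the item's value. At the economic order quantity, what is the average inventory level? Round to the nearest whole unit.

Annual demand D = 833 × 12 = 9,996.
Holding cost H = 0.37 × €136.00 = €50.3200 per unit per year.
Q* = √(2DS/H) = √(2 × 9,996 × 57.3 / 50.32) ≈ 150.88.
Average inventory = Q*/2 ≈ 150.88 / 2 = 75.441.

Average inventory ≈ 75 sheets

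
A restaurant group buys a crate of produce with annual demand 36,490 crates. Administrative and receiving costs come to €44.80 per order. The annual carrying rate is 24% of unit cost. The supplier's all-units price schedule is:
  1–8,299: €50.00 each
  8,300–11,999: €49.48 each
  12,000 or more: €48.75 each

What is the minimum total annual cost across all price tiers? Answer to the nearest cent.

Holding cost per unit per year at price C is H = 0.24·C.
For each price level, check whether its EOQ is feasible; otherwise the best quantity at that price is the breakpoint.
EOQ at €50.00 = 522.0 (feasible in tier 1): TC = 36,490×€50.00 + (36,490/522.0)×44.8 + (522.0/2)×0.24×€50.00 = €1,830,763.71.
EOQ at €49.48 = 524.7 < 8300, so use break Q=8300: TC = 36,490×€49.48 + (36,490/8300.0)×44.8 + (8300.0/2)×0.24×€49.48 = €1,855,004.24.
EOQ at €48.75 = 528.6 < 12000, so use break Q=12000: TC = 36,490×€48.75 + (36,490/12000.0)×44.8 + (12000.0/2)×0.24×€48.75 = €1,849,223.73.
Lowest total cost among the candidates is at Q = 522.0.

TC* ≈ €1,830,763.71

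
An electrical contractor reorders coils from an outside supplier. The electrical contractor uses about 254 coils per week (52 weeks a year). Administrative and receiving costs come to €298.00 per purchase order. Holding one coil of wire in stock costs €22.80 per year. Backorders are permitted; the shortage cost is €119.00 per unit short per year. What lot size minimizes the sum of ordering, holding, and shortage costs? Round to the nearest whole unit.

Q* ≈ 641 coils

Annual demand D = 254 × 52 = 13,208.
With planned backorders, Q* = √(2DS/H) · √((H+B)/B).
√(2DS/H) = √(2 × 13,208 × 298 / 22.8) = 587.590.
√((H+B)/B) = √((22.8+119)/119) = 1.0916.
Q* ≈ 641.415.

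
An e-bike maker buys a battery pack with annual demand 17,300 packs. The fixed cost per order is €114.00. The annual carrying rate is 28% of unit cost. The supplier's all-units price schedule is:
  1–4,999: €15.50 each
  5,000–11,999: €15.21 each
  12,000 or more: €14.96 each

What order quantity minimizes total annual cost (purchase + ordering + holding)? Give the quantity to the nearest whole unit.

Q* ≈ 953 packs

Holding cost per unit per year at price C is H = 0.28·C.
For each price level, check whether its EOQ is feasible; otherwise the best quantity at that price is the breakpoint.
EOQ at €15.50 = 953.3 (feasible in tier 1): TC = 17,300×€15.50 + (17,300/953.3)×114 + (953.3/2)×0.28×€15.50 = €272,287.47.
EOQ at €15.21 = 962.4 < 5000, so use break Q=5000: TC = 17,300×€15.21 + (17,300/5000.0)×114 + (5000.0/2)×0.28×€15.21 = €274,174.44.
EOQ at €14.96 = 970.4 < 12000, so use break Q=12000: TC = 17,300×€14.96 + (17,300/12000.0)×114 + (12000.0/2)×0.28×€14.96 = €284,105.15.
Lowest total cost is €272,287.47 at Q = 953.3.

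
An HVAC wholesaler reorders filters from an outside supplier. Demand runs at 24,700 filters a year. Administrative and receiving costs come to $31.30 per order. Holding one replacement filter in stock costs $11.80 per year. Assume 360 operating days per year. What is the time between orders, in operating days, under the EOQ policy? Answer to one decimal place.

T ≈ 5.3 days

The optimal lot size = √(2DS/H) = √(2 × 24,700 × 31.3 / 11.8) ≈ 361.99.
Cycle time = Q*/D × 360 = 361.99 / 24,700 × 360 ≈ 5.276 days.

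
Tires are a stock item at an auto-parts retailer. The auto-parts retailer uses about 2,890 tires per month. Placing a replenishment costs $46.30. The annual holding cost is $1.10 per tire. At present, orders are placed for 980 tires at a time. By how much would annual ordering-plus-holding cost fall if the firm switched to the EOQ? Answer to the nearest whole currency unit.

Annual demand D = 2,890 × 12 = 34,680.
EOQ = √(2DS/H) = √(2 × 34,680 × 46.3 / 1.1) ≈ 1708.63.
Cost at Q* = (D/Q*)S + (Q*/2)H = √(2DSH) ≈ $1,879.50.
Cost at Q = 980: (34,680/980)×46.3 + (980/2)×1.1 = $1,638.45 + $539.00 = $2,177.45.
Excess = $2,177.45 − $1,879.50 = $297.96.

Extra cost ≈ $298 per year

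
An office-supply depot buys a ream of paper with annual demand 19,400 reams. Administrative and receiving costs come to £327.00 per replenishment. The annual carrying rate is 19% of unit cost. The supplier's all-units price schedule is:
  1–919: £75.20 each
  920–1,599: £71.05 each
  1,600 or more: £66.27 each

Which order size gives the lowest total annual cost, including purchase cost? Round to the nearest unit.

Q* ≈ 1,600 reams

Holding cost per unit per year at price C is H = 0.19·C.
Evaluate total cost at each tier's feasible EOQ or, if the EOQ is below the tier, at the tier's minimum quantity.
Tier 1 (£75.20): EOQ = 942.3 exceeds tier's upper bound 919, so this tier is dominated.
EOQ at £71.05 = 969.5 (feasible in tier 2): TC = 19,400×£71.05 + (19,400/969.5)×327 + (969.5/2)×0.19×£71.05 = £1,391,457.26.
EOQ at £66.27 = 1003.8 < 1600, so use break Q=1600: TC = 19,400×£66.27 + (19,400/1600.0)×327 + (1600.0/2)×0.19×£66.27 = £1,299,675.92.
Lowest total cost is £1,299,675.92 at Q = 1600.0.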